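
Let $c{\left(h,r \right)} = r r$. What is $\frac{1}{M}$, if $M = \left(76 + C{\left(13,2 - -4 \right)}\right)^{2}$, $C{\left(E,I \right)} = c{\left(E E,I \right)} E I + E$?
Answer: $\frac{1}{8392609} \approx 1.1915 \cdot 10^{-7}$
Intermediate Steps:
$c{\left(h,r \right)} = r^{2}$
$C{\left(E,I \right)} = E + E I^{3}$ ($C{\left(E,I \right)} = I^{2} E I + E = E I^{2} I + E = E I^{3} + E = E + E I^{3}$)
$M = 8392609$ ($M = \left(76 + 13 \left(1 + \left(2 - -4\right)^{3}\right)\right)^{2} = \left(76 + 13 \left(1 + \left(2 + 4\right)^{3}\right)\right)^{2} = \left(76 + 13 \left(1 + 6^{3}\right)\right)^{2} = \left(76 + 13 \left(1 + 216\right)\right)^{2} = \left(76 + 13 \cdot 217\right)^{2} = \left(76 + 2821\right)^{2} = 2897^{2} = 8392609$)
$\frac{1}{M} = \frac{1}{8392609}$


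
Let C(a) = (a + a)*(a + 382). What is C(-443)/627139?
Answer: 54046/627139 ≈ 0.086179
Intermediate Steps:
C(a) = 2*a*(382 + a) (C(a) = (2*a)*(382 + a) = 2*a*(382 + a))
C(-443)/627139 = (2*(-443)*(382 - 443))/627139 = (2*(-443)*(-61))*(1/627139) = 54046*(1/627139) = 54046/627139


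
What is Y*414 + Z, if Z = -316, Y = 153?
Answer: 63026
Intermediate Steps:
Y*414 + Z = 153*414 - 316 = 63342 - 316 = 63026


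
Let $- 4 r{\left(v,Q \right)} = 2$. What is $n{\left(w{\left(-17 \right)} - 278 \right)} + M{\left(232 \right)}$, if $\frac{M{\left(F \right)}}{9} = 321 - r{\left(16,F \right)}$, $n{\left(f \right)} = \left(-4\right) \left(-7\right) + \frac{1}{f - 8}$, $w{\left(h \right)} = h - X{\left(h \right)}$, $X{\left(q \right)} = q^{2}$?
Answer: $\frac{1729527}{592} \approx 2921.5$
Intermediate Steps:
$r{\left(v,Q \right)} = - \frac{1}{2}$ ($r{\left(v,Q \right)} = \left(- \frac{1}{4}\right) 2 = - \frac{1}{2}$)
$w{\left(h \right)} = h - h^{2}$
$n{\left(f \right)} = 28 + \frac{1}{-8 + f}$
$M{\left(F \right)} = \frac{5787}{2}$ ($M{\left(F \right)} = 9 \left(321 - - \frac{1}{2}\right) = 9 \left(321 + \frac{1}{2}\right) = 9 \cdot \frac{643}{2} = \frac{5787}{2}$)
$n{\left(w{\left(-17 \right)} - 278 \right)} + M{\left(232 \right)} = \frac{-223 + 28 \left(- 17 \left(1 - -17\right) - 278\right)}{-8 - \left(278 + 17 \left(1 - -17\right)\right)} + \frac{5787}{2} = \frac{-223 + 28 \left(- 17 \left(1 + 17\right) - 278\right)}{-8 - \left(278 + 17 \left(1 + 17\right)\right)} + \frac{5787}{2} = \frac{-223 + 28 \left(\left(-17\right) 18 - 278\right)}{-8 - 584} + \frac{5787}{2} = \frac{-223 + 28 \left(-306 - 278\right)}{-8 - 584} + \frac{5787}{2} = \frac{-223 + 28 \left(-584\right)}{-8 - 584} + \frac{5787}{2} = \frac{-223 - 16352}{-592} + \frac{5787}{2} = \left(- \frac{1}{592}\right) \left(-16575\right) + \frac{5787}{2} = \frac{16575}{592} + \frac{5787}{2} = \frac{1729527}{592}$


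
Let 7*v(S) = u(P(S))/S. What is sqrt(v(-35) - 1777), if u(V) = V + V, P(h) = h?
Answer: I*sqrt(87059)/7 ≈ 42.151*I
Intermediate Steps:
u(V) = 2*V
v(S) = 2/7 (v(S) = ((2*S)/S)/7 = (1/7)*2 = 2/7)
sqrt(v(-35) - 1777) = sqrt(2/7 - 1777) = sqrt(-12437/7) = I*sqrt(87059)/7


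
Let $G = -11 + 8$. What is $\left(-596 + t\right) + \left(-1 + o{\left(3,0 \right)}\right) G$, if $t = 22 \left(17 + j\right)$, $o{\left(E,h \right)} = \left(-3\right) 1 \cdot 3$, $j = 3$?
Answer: $-126$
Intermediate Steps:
$o{\left(E,h \right)} = -9$ ($o{\left(E,h \right)} = \left(-3\right) 3 = -9$)
$G = -3$
$t = 440$ ($t = 22 \left(17 + 3\right) = 22 \cdot 20 = 440$)
$\left(-596 + t\right) + \left(-1 + o{\left(3,0 \right)}\right) G = \left(-596 + 440\right) + \left(-1 - 9\right) \left(-3\right) = -156 - -30 = -156 + 30 = -126$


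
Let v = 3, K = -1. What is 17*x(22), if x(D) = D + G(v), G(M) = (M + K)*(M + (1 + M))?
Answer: 612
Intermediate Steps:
G(M) = (1 + 2*M)*(-1 + M) (G(M) = (M - 1)*(M + (1 + M)) = (-1 + M)*(1 + 2*M) = (1 + 2*M)*(-1 + M))
x(D) = 14 + D (x(D) = D + (-1 - 1*3 + 2*3²) = D + (-1 - 3 + 2*9) = D + (-1 - 3 + 18) = D + 14 = 14 + D)
17*x(22) = 17*(14 + 22) = 17*36 = 612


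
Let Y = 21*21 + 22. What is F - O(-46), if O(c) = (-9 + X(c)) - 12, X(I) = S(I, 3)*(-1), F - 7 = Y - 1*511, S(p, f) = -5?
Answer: -25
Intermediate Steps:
Y = 463 (Y = 441 + 22 = 463)
F = -41 (F = 7 + (463 - 1*511) = 7 + (463 - 511) = 7 - 48 = -41)
X(I) = 5 (X(I) = -5*(-1) = 5)
O(c) = -16 (O(c) = (-9 + 5) - 12 = -4 - 12 = -16)
F - O(-46) = -41 - 1*(-16) = -41 + 16 = -25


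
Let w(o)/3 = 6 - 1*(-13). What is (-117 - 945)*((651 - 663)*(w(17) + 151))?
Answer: 2650752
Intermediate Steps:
w(o) = 57 (w(o) = 3*(6 - 1*(-13)) = 3*(6 + 13) = 3*19 = 57)
(-117 - 945)*((651 - 663)*(w(17) + 151)) = (-117 - 945)*((651 - 663)*(57 + 151)) = -(-12744)*208 = -1062*(-2496) = 2650752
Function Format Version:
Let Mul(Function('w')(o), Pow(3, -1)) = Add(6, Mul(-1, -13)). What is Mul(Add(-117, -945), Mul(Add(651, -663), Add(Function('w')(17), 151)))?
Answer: 2650752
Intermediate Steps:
Function('w')(o) = 57 (Function('w')(o) = Mul(3, Add(6, Mul(-1, -13))) = Mul(3, Add(6, 13)) = Mul(3, 19) = 57)
Mul(Add(-117, -945), Mul(Add(651, -663), Add(Function('w')(17), 151))) = Mul(Add(-117, -945), Mul(Add(651, -663), Add(57, 151))) = Mul(-1062, Mul(-12, 208)) = Mul(-1062, -2496) = 2650752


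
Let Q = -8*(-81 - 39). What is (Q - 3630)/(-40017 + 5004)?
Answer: 890/11671 ≈ 0.076257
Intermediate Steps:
Q = 960 (Q = -8*(-120) = 960)
(Q - 3630)/(-40017 + 5004) = (960 - 3630)/(-40017 + 5004) = -2670/(-35013) = -2670*(-1/35013) = 890/11671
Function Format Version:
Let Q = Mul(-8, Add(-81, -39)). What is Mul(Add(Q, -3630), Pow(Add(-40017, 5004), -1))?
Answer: Rational(890, 11671) ≈ 0.076257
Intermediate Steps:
Q = 960 (Q = Mul(-8, -120) = 960)
Mul(Add(Q, -3630), Pow(Add(-40017, 5004), -1)) = Mul(Add(960, -3630), Pow(Add(-40017, 5004), -1)) = Mul(-2670, Pow(-35013, -1)) = Mul(-2670, Rational(-1, 35013)) = Rational(890, 11671)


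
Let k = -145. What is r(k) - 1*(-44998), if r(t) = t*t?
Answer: 66023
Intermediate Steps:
r(t) = t**2
r(k) - 1*(-44998) = (-145)**2 - 1*(-44998) = 21025 + 44998 = 66023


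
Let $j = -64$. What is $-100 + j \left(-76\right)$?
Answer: $4764$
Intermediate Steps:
$-100 + j \left(-76\right) = -100 - -4864 = -100 + 4864 = 4764$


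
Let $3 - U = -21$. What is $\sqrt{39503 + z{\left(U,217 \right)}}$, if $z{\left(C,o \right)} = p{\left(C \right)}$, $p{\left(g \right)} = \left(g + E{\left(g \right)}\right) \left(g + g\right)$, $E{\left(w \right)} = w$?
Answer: $\sqrt{41807} \approx 204.47$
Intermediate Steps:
$U = 24$ ($U = 3 - -21 = 3 + 21 = 24$)
$p{\left(g \right)} = 4 g^{2}$ ($p{\left(g \right)} = \left(g + g\right) \left(g + g\right) = 2 g 2 g = 4 g^{2}$)
$z{\left(C,o \right)} = 4 C^{2}$
$\sqrt{39503 + z{\left(U,217 \right)}} = \sqrt{39503 + 4 \cdot 24^{2}} = \sqrt{39503 + 4 \cdot 576} = \sqrt{39503 + 2304} = \sqrt{41807}$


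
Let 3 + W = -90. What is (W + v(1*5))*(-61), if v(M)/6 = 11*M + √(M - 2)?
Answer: -14457 - 366*√3 ≈ -15091.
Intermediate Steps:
W = -93 (W = -3 - 90 = -93)
v(M) = 6*√(-2 + M) + 66*M (v(M) = 6*(11*M + √(M - 2)) = 6*(11*M + √(-2 + M)) = 6*(√(-2 + M) + 11*M) = 6*√(-2 + M) + 66*M)
(W + v(1*5))*(-61) = (-93 + (6*√(-2 + 1*5) + 66*(1*5)))*(-61) = (-93 + (6*√(-2 + 5) + 66*5))*(-61) = (-93 + (6*√3 + 330))*(-61) = (-93 + (330 + 6*√3))*(-61) = (237 + 6*√3)*(-61) = -14457 - 366*√3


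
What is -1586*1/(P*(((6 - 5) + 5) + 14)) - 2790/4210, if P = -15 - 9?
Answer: 266893/101040 ≈ 2.6415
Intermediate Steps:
P = -24
-1586*1/(P*(((6 - 5) + 5) + 14)) - 2790/4210 = -1586*(-1/(24*(((6 - 5) + 5) + 14))) - 2790/4210 = -1586*(-1/(24*((1 + 5) + 14))) - 2790*1/4210 = -1586*(-1/(24*(6 + 14))) - 279/421 = -1586/((-24*20)) - 279/421 = -1586/(-480) - 279/421 = -1586*(-1/480) - 279/421 = 793/240 - 279/421 = 266893/101040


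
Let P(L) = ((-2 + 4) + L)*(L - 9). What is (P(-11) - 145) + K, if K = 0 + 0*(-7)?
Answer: 35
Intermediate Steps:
K = 0 (K = 0 + 0 = 0)
P(L) = (-9 + L)*(2 + L) (P(L) = (2 + L)*(-9 + L) = (-9 + L)*(2 + L))
(P(-11) - 145) + K = ((-18 + (-11)**2 - 7*(-11)) - 145) + 0 = ((-18 + 121 + 77) - 145) + 0 = (180 - 145) + 0 = 35 + 0 = 35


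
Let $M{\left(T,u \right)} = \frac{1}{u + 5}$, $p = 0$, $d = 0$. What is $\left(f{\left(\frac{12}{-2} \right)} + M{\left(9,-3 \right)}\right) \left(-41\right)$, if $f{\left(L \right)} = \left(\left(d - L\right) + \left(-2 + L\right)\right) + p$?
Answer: $\frac{123}{2} \approx 61.5$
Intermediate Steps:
$f{\left(L \right)} = -2$ ($f{\left(L \right)} = \left(\left(0 - L\right) + \left(-2 + L\right)\right) + 0 = \left(- L + \left(-2 + L\right)\right) + 0 = -2 + 0 = -2$)
$M{\left(T,u \right)} = \frac{1}{5 + u}$
$\left(f{\left(\frac{12}{-2} \right)} + M{\left(9,-3 \right)}\right) \left(-41\right) = \left(-2 + \frac{1}{5 - 3}\right) \left(-41\right) = \left(-2 + \frac{1}{2}\right) \left(-41\right) = \left(- \frac{3}{2}\right) \left(-41\right) = \frac{123}{2}$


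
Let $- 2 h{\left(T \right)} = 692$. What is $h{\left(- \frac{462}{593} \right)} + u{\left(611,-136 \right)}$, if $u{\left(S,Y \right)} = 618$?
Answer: $272$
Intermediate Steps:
$h{\left(T \right)} = -346$ ($h{\left(T \right)} = \left(- \frac{1}{2}\right) 692 = -346$)
$h{\left(- \frac{462}{593} \right)} + u{\left(611,-136 \right)} = -346 + 618 = 272$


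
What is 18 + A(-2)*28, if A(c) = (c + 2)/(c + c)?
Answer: 18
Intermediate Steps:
A(c) = (2 + c)/(2*c) (A(c) = (2 + c)/((2*c)) = (2 + c)*(1/(2*c)) = (2 + c)/(2*c))
18 + A(-2)*28 = 18 + ((½)*(2 - 2)/(-2))*28 = 18 + ((½)*(-½)*0)*28 = 18 + 0*28 = 18 + 0 = 18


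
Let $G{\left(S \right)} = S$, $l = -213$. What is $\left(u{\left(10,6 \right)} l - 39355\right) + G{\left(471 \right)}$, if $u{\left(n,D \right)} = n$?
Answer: $-41014$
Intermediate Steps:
$\left(u{\left(10,6 \right)} l - 39355\right) + G{\left(471 \right)} = \left(10 \left(-213\right) - 39355\right) + 471 = \left(-2130 - 39355\right) + 471 = -41485 + 471 = -41014$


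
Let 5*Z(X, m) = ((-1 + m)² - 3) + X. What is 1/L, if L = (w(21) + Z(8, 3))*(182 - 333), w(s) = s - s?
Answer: -5/1359 ≈ -0.0036792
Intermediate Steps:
w(s) = 0
Z(X, m) = -⅗ + X/5 + (-1 + m)²/5 (Z(X, m) = (((-1 + m)² - 3) + X)/5 = ((-3 + (-1 + m)²) + X)/5 = (-3 + X + (-1 + m)²)/5 = -⅗ + X/5 + (-1 + m)²/5)
L = -1359/5 (L = (0 + (-⅗ + (⅕)*8 + (-1 + 3)²/5))*(182 - 333) = (0 + (-⅗ + 8/5 + (⅕)*2²))*(-151) = (0 + (-⅗ + 8/5 + (⅕)*4))*(-151) = (0 + (-⅗ + 8/5 + ⅘))*(-151) = (0 + 9/5)*(-151) = (9/5)*(-151) = -1359/5 ≈ -271.80)
1/L = 1/(-1359/5) = -5/1359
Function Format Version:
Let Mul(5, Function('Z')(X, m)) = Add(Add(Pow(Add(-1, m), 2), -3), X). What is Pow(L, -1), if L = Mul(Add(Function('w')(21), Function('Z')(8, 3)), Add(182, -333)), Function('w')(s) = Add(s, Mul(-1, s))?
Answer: Rational(-5, 1359) ≈ -0.0036792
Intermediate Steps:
Function('w')(s) = 0
Function('Z')(X, m) = Add(Rational(-3, 5), Mul(Rational(1, 5), X), Mul(Rational(1, 5), Pow(Add(-1, m), 2))) (Function('Z')(X, m) = Mul(Rational(1, 5), Add(Add(Pow(Add(-1, m), 2), -3), X)) = Mul(Rational(1, 5), Add(Add(-3, Pow(Add(-1, m), 2)), X)) = Mul(Rational(1, 5), Add(-3, X, Pow(Add(-1, m), 2))) = Add(Rational(-3, 5), Mul(Rational(1, 5), X), Mul(Rational(1, 5), Pow(Add(-1, m), 2))))
L = Rational(-1359, 5) (L = Mul(Add(0, Add(Rational(-3, 5), Mul(Rational(1, 5), 8), Mul(Rational(1, 5), Pow(Add(-1, 3), 2)))), Add(182, -333)) = Mul(Add(0, Add(Rational(-3, 5), Rational(8, 5), Mul(Rational(1, 5), Pow(2, 2)))), -151) = Mul(Add(0, Add(Rational(-3, 5), Rational(8, 5), Mul(Rational(1, 5), 4))), -151) = Mul(Add(0, Add(Rational(-3, 5), Rational(8, 5), Rational(4, 5))), -151) = Mul(Add(0, Rational(9, 5)), -151) = Mul(Rational(9, 5), -151) = Rational(-1359, 5) ≈ -271.80)
Pow(L, -1) = Pow(Rational(-1359, 5), -1) = Rational(-5, 1359)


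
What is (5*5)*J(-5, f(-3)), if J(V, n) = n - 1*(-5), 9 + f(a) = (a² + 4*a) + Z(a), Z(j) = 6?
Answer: -25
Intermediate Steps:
f(a) = -3 + a² + 4*a (f(a) = -9 + ((a² + 4*a) + 6) = -9 + (6 + a² + 4*a) = -3 + a² + 4*a)
J(V, n) = 5 + n (J(V, n) = n + 5 = 5 + n)
(5*5)*J(-5, f(-3)) = (5*5)*(5 + (-3 + (-3)² + 4*(-3))) = 25*(5 + (-3 + 9 - 12)) = 25*(5 - 6) = 25*(-1) = -25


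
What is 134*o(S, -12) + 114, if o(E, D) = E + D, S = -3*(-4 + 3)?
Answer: -1092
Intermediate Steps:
S = 3 (S = -3*(-1) = 3)
o(E, D) = D + E
134*o(S, -12) + 114 = 134*(-12 + 3) + 114 = 134*(-9) + 114 = -1206 + 114 = -1092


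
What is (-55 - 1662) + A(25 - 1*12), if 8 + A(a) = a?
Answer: -1712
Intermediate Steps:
A(a) = -8 + a
(-55 - 1662) + A(25 - 1*12) = (-55 - 1662) + (-8 + (25 - 1*12)) = -1717 + (-8 + (25 - 12)) = -1717 + (-8 + 13) = -1717 + 5 = -1712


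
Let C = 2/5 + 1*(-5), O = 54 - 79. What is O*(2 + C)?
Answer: 65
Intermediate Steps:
O = -25
C = -23/5 (C = 2*(⅕) - 5 = ⅖ - 5 = -23/5 ≈ -4.6000)
O*(2 + C) = -25*(2 - 23/5) = -25*(-13/5) = 65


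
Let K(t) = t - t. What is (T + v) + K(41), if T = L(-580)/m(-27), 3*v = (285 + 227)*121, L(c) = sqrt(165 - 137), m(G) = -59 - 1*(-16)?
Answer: 61952/3 - 2*sqrt(7)/43 ≈ 20651.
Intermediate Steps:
m(G) = -43 (m(G) = -59 + 16 = -43)
L(c) = 2*sqrt(7) (L(c) = sqrt(28) = 2*sqrt(7))
K(t) = 0
v = 61952/3 (v = ((285 + 227)*121)/3 = (512*121)/3 = (1/3)*61952 = 61952/3 ≈ 20651.)
T = -2*sqrt(7)/43 (T = (2*sqrt(7))/(-43) = (2*sqrt(7))*(-1/43) = -2*sqrt(7)/43 ≈ -0.12306)
(T + v) + K(41) = (-2*sqrt(7)/43 + 61952/3) + 0 = (61952/3 - 2*sqrt(7)/43) + 0 = 61952/3 - 2*sqrt(7)/43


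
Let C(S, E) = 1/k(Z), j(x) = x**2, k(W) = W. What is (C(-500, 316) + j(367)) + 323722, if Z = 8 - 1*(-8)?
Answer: 7334577/16 ≈ 4.5841e+5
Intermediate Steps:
Z = 16 (Z = 8 + 8 = 16)
C(S, E) = 1/16
(C(-500, 316) + j(367)) + 323722 = (1/16 + 367**2) + 323722 = (1/16 + 134689) + 323722 = 2155025/16 + 323722 = 7334577/16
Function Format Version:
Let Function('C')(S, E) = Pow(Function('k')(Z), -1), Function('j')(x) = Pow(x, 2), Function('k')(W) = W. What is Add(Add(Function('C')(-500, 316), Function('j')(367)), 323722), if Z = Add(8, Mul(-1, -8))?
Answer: Rational(7334577, 16) ≈ 4.5841e+5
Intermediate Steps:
Z = 16 (Z = Add(8, 8) = 16)
Function('C')(S, E) = Rational(1, 16) (Function('C')(S, E) = Pow(16, -1) = Rational(1, 16))
Add(Add(Function('C')(-500, 316), Function('j')(367)), 323722) = Add(Add(Rational(1, 16), Pow(367, 2)), 323722) = Add(Add(Rational(1, 16), 134689), 323722) = Add(Rational(2155025, 16), 323722) = Rational(7334577, 16)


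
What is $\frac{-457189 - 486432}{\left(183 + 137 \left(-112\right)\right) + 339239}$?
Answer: $- \frac{943621}{324078} \approx -2.9117$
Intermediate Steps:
$\frac{-457189 - 486432}{\left(183 + 137 \left(-112\right)\right) + 339239} = - \frac{943621}{\left(183 - 15344\right) + 339239} = - \frac{943621}{-15161 + 339239} = - \frac{943621}{324078}$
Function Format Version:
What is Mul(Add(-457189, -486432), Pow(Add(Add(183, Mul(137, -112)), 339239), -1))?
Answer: Rational(-943621, 324078) ≈ -2.9117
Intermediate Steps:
Mul(Add(-457189, -486432), Pow(Add(Add(183, Mul(137, -112)), 339239), -1)) = Mul(-943621, Pow(Add(Add(183, -15344), 339239), -1)) = Mul(-943621, Pow(Add(-15161, 339239), -1)) = Mul(-943621, Pow(324078, -1)) = Mul(-943621, Rational(1, 324078)) = Rational(-943621, 324078)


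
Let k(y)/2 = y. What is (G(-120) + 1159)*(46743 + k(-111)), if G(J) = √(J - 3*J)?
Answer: 53917839 + 186084*√15 ≈ 5.4639e+7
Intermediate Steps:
G(J) = √2*√(-J) (G(J) = √(-2*J) = √2*√(-J))
k(y) = 2*y
(G(-120) + 1159)*(46743 + k(-111)) = (√2*√(-1*(-120)) + 1159)*(46743 + 2*(-111)) = (√2*√120 + 1159)*(46743 - 222) = (√2*(2*√30) + 1159)*46521 = (4*√15 + 1159)*46521 = (1159 + 4*√15)*46521 = 53917839 + 186084*√15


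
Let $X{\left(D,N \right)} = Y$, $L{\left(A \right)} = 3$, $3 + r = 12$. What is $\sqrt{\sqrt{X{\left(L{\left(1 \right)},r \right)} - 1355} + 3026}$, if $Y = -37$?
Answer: $\sqrt{3026 + 4 i \sqrt{87}} \approx 55.01 + 0.3391 i$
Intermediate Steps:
$r = 9$ ($r = -3 + 12 = 9$)
$X{\left(D,N \right)} = -37$
$\sqrt{\sqrt{X{\left(L{\left(1 \right)},r \right)} - 1355} + 3026} = \sqrt{\sqrt{-37 - 1355} + 3026} = \sqrt{\sqrt{-1392} + 3026} = \sqrt{4 i \sqrt{87} + 3026} = \sqrt{3026 + 4 i \sqrt{87}}$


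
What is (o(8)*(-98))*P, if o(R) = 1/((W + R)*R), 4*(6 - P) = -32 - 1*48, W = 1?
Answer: -637/18 ≈ -35.389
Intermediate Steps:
P = 26 (P = 6 - (-32 - 1*48)/4 = 6 - (-32 - 48)/4 = 6 - ¼*(-80) = 6 + 20 = 26)
o(R) = 1/(R*(1 + R)) (o(R) = 1/((1 + R)*R) = 1/(R*(1 + R)))
(o(8)*(-98))*P = ((1/(8*(1 + 8)))*(-98))*26 = (((⅛)/9)*(-98))*26 = (((⅛)*(⅑))*(-98))*26 = ((1/72)*(-98))*26 = -49/36*26 = -637/18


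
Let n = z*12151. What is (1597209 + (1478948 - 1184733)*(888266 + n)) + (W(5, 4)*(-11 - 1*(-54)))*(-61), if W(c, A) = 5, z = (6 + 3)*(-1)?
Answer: 229167707099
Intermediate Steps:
z = -9 (z = 9*(-1) = -9)
n = -109359 (n = -9*12151 = -109359)
(1597209 + (1478948 - 1184733)*(888266 + n)) + (W(5, 4)*(-11 - 1*(-54)))*(-61) = (1597209 + (1478948 - 1184733)*(888266 - 109359)) + (5*(-11 - 1*(-54)))*(-61) = (1597209 + 294215*778907) + (5*(-11 + 54))*(-61) = (1597209 + 229166123005) + (5*43)*(-61) = 229167720214 + 215*(-61) = 229167720214 - 13115 = 229167707099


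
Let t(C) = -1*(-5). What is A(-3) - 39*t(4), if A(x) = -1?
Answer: -196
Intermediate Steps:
t(C) = 5
A(-3) - 39*t(4) = -1 - 39*5 = -1 - 195 = -196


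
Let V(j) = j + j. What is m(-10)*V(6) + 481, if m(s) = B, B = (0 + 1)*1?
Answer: 493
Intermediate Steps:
B = 1 (B = 1*1 = 1)
V(j) = 2*j
m(s) = 1
m(-10)*V(6) + 481 = 1*(2*6) + 481 = 1*12 + 481 = 12 + 481 = 493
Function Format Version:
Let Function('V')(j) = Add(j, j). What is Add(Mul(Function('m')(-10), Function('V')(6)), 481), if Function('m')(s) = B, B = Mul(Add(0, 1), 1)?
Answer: 493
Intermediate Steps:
B = 1 (B = Mul(1, 1) = 1)
Function('V')(j) = Mul(2, j)
Function('m')(s) = 1
Add(Mul(Function('m')(-10), Function('V')(6)), 481) = Add(Mul(1, Mul(2, 6)), 481) = Add(Mul(1, 12), 481) = Add(12, 481) = 493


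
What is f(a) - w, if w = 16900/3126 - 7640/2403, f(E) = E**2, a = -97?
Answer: 11776931857/1251963 ≈ 9406.8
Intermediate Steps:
w = 2788010/1251963 (w = 16900*(1/3126) - 7640*1/2403 = 8450/1563 - 7640/2403 = 2788010/1251963 ≈ 2.2269)
f(a) - w = (-97)**2 - 1*2788010/1251963 = 9409 - 2788010/1251963 = 11776931857/1251963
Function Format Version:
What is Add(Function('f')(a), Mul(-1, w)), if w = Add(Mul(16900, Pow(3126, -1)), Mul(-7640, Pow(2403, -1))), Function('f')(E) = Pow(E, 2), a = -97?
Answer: Rational(11776931857, 1251963) ≈ 9406.8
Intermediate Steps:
w = Rational(2788010, 1251963) (w = Add(Mul(16900, Rational(1, 3126)), Mul(-7640, Rational(1, 2403))) = Add(Rational(8450, 1563), Rational(-7640, 2403)) = Rational(2788010, 1251963) ≈ 2.2269)
Add(Function('f')(a), Mul(-1, w)) = Add(Pow(-97, 2), Mul(-1, Rational(2788010, 1251963))) = Add(9409, Rational(-2788010, 1251963)) = Rational(11776931857, 1251963)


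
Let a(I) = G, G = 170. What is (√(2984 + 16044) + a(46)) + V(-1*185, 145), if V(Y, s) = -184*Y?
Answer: 34210 + 2*√4757 ≈ 34348.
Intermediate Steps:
a(I) = 170
(√(2984 + 16044) + a(46)) + V(-1*185, 145) = (√(2984 + 16044) + 170) - (-184)*185 = (√19028 + 170) - 184*(-185) = (2*√4757 + 170) + 34040 = (170 + 2*√4757) + 34040 = 34210 + 2*√4757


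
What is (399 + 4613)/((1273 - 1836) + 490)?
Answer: -5012/73 ≈ -68.657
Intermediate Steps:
(399 + 4613)/((1273 - 1836) + 490) = 5012/(-563 + 490) = 5012/(-73) = 5012*(-1/73) = -5012/73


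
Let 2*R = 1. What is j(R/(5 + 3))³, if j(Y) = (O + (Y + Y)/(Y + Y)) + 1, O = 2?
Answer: 64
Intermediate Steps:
R = ½ (R = (½)*1 = ½ ≈ 0.50000)
j(Y) = 4 (j(Y) = (2 + (Y + Y)/(Y + Y)) + 1 = (2 + (2*Y)/((2*Y))) + 1 = (2 + (2*Y)*(1/(2*Y))) + 1 = (2 + 1) + 1 = 3 + 1 = 4)
j(R/(5 + 3))³ = 4³ = 64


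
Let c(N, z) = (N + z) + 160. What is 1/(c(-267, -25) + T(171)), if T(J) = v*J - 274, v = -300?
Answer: -1/51706 ≈ -1.9340e-5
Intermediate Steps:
c(N, z) = 160 + N + z
T(J) = -274 - 300*J (T(J) = -300*J - 274 = -274 - 300*J)
1/(c(-267, -25) + T(171)) = 1/((160 - 267 - 25) + (-274 - 300*171)) = 1/(-132 + (-274 - 51300)) = 1/(-132 - 51574) = 1/(-51706) = -1/51706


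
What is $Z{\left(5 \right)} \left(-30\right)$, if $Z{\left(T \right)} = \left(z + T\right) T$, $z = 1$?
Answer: $-900$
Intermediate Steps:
$Z{\left(T \right)} = T \left(1 + T\right)$ ($Z{\left(T \right)} = \left(1 + T\right) T = T \left(1 + T\right)$)
$Z{\left(5 \right)} \left(-30\right) = 5 \left(1 + 5\right) \left(-30\right) = 5 \cdot 6 \left(-30\right) = 30 \left(-30\right) = -900$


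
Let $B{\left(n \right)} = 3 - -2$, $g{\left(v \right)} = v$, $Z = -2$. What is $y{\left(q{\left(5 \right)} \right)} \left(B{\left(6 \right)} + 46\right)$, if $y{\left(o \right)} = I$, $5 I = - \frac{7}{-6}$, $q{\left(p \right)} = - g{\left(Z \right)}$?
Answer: $\frac{119}{10} \approx 11.9$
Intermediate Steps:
$B{\left(n \right)} = 5$ ($B{\left(n \right)} = 3 + 2 = 5$)
$q{\left(p \right)} = 2$ ($q{\left(p \right)} = \left(-1\right) \left(-2\right) = 2$)
$I = \frac{7}{30}$ ($I = \frac{\left(-7\right) \frac{1}{-6}}{5} = \frac{\left(-7\right) \left(- \frac{1}{6}\right)}{5} = \frac{1}{5} \cdot \frac{7}{6} = \frac{7}{30} \approx 0.23333$)
$y{\left(o \right)} = \frac{7}{30}$
$y{\left(q{\left(5 \right)} \right)} \left(B{\left(6 \right)} + 46\right) = \frac{7 \left(5 + 46\right)}{30} = \frac{7}{30} \cdot 51 = \frac{119}{10}$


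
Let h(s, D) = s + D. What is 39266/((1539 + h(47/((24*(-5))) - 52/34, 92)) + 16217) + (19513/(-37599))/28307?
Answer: 85253722330320007/38747449058872893 ≈ 2.2002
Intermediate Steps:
h(s, D) = D + s
39266/((1539 + h(47/((24*(-5))) - 52/34, 92)) + 16217) + (19513/(-37599))/28307 = 39266/((1539 + (92 + (47/((24*(-5))) - 52/34))) + 16217) + (19513/(-37599))/28307 = 39266/((1539 + (92 + (47/(-120) - 52*1/34))) + 16217) + (19513*(-1/37599))*(1/28307) = 39266/((1539 + (92 + (47*(-1/120) - 26/17))) + 16217) - 19513/37599*1/28307 = 39266/((1539 + (92 + (-47/120 - 26/17))) + 16217) - 19513/1064314893 = 39266/((1539 + (92 - 3919/2040)) + 16217) - 19513/1064314893 = 39266/((1539 + 183761/2040) + 16217) - 19513/1064314893 = 39266/(3323321/2040 + 16217) - 19513/1064314893 = 39266/(36406001/2040) - 19513/1064314893 = 39266*(2040/36406001) - 19513/1064314893 = 80102640/36406001 - 19513/1064314893 = 85253722330320007/38747449058872893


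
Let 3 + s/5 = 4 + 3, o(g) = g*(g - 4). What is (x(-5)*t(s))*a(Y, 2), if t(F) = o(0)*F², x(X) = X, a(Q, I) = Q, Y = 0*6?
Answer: 0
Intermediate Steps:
Y = 0
o(g) = g*(-4 + g)
s = 20 (s = -15 + 5*(4 + 3) = -15 + 5*7 = -15 + 35 = 20)
t(F) = 0 (t(F) = (0*(-4 + 0))*F² = (0*(-4))*F² = 0*F² = 0)
(x(-5)*t(s))*a(Y, 2) = -5*0*0 = 0*0 = 0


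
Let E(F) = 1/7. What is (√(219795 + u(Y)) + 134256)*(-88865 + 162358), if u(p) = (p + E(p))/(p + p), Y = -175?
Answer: 9866876208 + 10499*√269249487/5 ≈ 9.9013e+9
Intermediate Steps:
E(F) = ⅐ (E(F) = 1*(⅐) = ⅐)
u(p) = (⅐ + p)/(2*p) (u(p) = (p + ⅐)/(p + p) = (⅐ + p)/((2*p)) = (⅐ + p)*(1/(2*p)) = (⅐ + p)/(2*p))
(√(219795 + u(Y)) + 134256)*(-88865 + 162358) = (√(219795 + (1/14)*(1 + 7*(-175))/(-175)) + 134256)*(-88865 + 162358) = (√(219795 + (1/14)*(-1/175)*(1 - 1225)) + 134256)*73493 = (√(219795 + (1/14)*(-1/175)*(-1224)) + 134256)*73493 = (√(219795 + 612/1225) + 134256)*73493 = (√(269249487/1225) + 134256)*73493 = (√269249487/35 + 134256)*73493 = (134256 + √269249487/35)*73493 = 9866876208 + 10499*√269249487/5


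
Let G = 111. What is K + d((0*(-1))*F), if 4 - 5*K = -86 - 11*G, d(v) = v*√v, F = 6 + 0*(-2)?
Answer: 1311/5 ≈ 262.20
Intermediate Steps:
F = 6 (F = 6 + 0 = 6)
d(v) = v^(3/2)
K = 1311/5 (K = ⅘ - (-86 - 11*111)/5 = ⅘ - (-86 - 1221)/5 = ⅘ - ⅕*(-1307) = ⅘ + 1307/5 = 1311/5 ≈ 262.20)
K + d((0*(-1))*F) = 1311/5 + ((0*(-1))*6)^(3/2) = 1311/5 + (0*6)^(3/2) = 1311/5 + 0^(3/2) = 1311/5 + 0 = 1311/5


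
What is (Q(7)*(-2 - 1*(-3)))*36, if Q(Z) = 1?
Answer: 36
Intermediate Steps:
(Q(7)*(-2 - 1*(-3)))*36 = (1*(-2 - 1*(-3)))*36 = (1*(-2 + 3))*36 = (1*1)*36 = 1*36 = 36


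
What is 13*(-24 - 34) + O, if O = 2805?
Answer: 2051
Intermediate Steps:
13*(-24 - 34) + O = 13*(-24 - 34) + 2805 = 13*(-58) + 2805 = -754 + 2805 = 2051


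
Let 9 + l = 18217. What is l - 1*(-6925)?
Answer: 25133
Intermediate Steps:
l = 18208 (l = -9 + 18217 = 18208)
l - 1*(-6925) = 18208 - 1*(-6925) = 18208 + 6925 = 25133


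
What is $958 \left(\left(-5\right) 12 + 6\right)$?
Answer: $-51732$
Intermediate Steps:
$958 \left(\left(-5\right) 12 + 6\right) = 958 \left(-60 + 6\right) = 958 \left(-54\right) = -51732$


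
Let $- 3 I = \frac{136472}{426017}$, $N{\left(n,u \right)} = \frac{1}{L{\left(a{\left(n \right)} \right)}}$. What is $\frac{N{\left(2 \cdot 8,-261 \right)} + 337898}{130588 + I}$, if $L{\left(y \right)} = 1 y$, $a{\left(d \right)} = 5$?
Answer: $\frac{2159255662041}{834489937580} \approx 2.5875$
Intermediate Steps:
$L{\left(y \right)} = y$
$N{\left(n,u \right)} = \frac{1}{5}$
$I = - \frac{136472}{1278051}$ ($I = - \frac{136472 \cdot \frac{1}{426017}}{3} = \left(- \frac{1}{3}\right) \frac{136472}{426017} = - \frac{136472}{1278051} \approx -0.10678$)
$\frac{N{\left(2 \cdot 8,-261 \right)} + 337898}{130588 + I} = \frac{\frac{1}{5} + 337898}{130588 - \frac{136472}{1278051}} = \frac{1689491}{5 \cdot \frac{166897987516}{1278051}} = \frac{1689491}{5} \cdot \frac{1278051}{166897987516} = \frac{2159255662041}{834489937580}$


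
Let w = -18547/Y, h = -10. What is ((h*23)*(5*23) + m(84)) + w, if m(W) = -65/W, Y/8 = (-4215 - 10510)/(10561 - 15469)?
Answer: -33672763223/1236900 ≈ -27224.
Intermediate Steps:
Y = 29450/1227 (Y = 8*((-4215 - 10510)/(10561 - 15469)) = 8*(-14725/(-4908)) = 8*(-14725*(-1/4908)) = 8*(14725/4908) = 29450/1227 ≈ 24.002)
w = -22757169/29450 (w = -18547/29450/1227 = -18547*1227/29450 = -22757169/29450 ≈ -772.74)
((h*23)*(5*23) + m(84)) + w = ((-10*23)*(5*23) - 65/84) - 22757169/29450 = (-230*115 - 65*1/84) - 22757169/29450 = (-26450 - 65/84) - 22757169/29450 = -2221865/84 - 22757169/29450 = -33672763223/1236900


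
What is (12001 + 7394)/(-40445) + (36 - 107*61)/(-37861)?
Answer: -94357120/306257629 ≈ -0.30810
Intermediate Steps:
(12001 + 7394)/(-40445) + (36 - 107*61)/(-37861) = 19395*(-1/40445) + (36 - 6527)*(-1/37861) = -3879/8089 - 6491*(-1/37861) = -3879/8089 + 6491/37861 = -94357120/306257629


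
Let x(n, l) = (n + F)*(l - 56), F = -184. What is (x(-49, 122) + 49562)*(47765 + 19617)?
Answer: 2303386288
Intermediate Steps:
x(n, l) = (-184 + n)*(-56 + l) (x(n, l) = (n - 184)*(l - 56) = (-184 + n)*(-56 + l))
(x(-49, 122) + 49562)*(47765 + 19617) = ((10304 - 184*122 - 56*(-49) + 122*(-49)) + 49562)*(47765 + 19617) = ((10304 - 22448 + 2744 - 5978) + 49562)*67382 = (-15378 + 49562)*67382 = 34184*67382 = 2303386288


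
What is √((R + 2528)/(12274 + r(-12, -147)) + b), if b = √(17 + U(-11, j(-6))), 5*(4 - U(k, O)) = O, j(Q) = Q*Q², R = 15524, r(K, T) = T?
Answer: √(5472915100 + 735320645*√1605)/60635 ≈ 3.0824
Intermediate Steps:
j(Q) = Q³
U(k, O) = 4 - O/5
b = √1605/5 (b = √(17 + (4 - ⅕*(-6)³)) = √(17 + (4 - ⅕*(-216))) = √(17 + (4 + 216/5)) = √(17 + 236/5) = √(321/5) = √1605/5 ≈ 8.0125)
√((R + 2528)/(12274 + r(-12, -147)) + b) = √((15524 + 2528)/(12274 - 147) + √1605/5) = √(18052/12127 + √1605/5)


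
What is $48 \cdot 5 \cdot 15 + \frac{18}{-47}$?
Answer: $\frac{169182}{47} \approx 3599.6$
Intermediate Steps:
$48 \cdot 5 \cdot 15 + \frac{18}{-47} = 48 \cdot 75 + 18 \left(- \frac{1}{47}\right) = 3600 - \frac{18}{47} = \frac{169182}{47}$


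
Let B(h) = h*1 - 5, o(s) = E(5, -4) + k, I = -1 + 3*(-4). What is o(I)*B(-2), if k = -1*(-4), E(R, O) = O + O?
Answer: 28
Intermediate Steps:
E(R, O) = 2*O
I = -13 (I = -1 - 12 = -13)
k = 4
o(s) = -4 (o(s) = 2*(-4) + 4 = -8 + 4 = -4)
B(h) = -5 + h (B(h) = h - 5 = -5 + h)
o(I)*B(-2) = -4*(-5 - 2) = -4*(-7) = 28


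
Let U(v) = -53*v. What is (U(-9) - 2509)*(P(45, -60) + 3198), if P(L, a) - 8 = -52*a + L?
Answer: -12945872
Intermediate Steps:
P(L, a) = 8 + L - 52*a (P(L, a) = 8 + (-52*a + L) = 8 + (L - 52*a) = 8 + L - 52*a)
(U(-9) - 2509)*(P(45, -60) + 3198) = (-53*(-9) - 2509)*((8 + 45 - 52*(-60)) + 3198) = (477 - 2509)*((8 + 45 + 3120) + 3198) = -2032*(3173 + 3198) = -2032*6371 = -12945872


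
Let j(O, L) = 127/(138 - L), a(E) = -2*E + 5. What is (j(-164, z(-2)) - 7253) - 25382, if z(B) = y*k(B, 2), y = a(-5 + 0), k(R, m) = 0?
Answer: -4503503/138 ≈ -32634.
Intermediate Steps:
a(E) = 5 - 2*E
y = 15 (y = 5 - 2*(-5 + 0) = 5 - 2*(-5) = 5 + 10 = 15)
z(B) = 0 (z(B) = 15*0 = 0)
(j(-164, z(-2)) - 7253) - 25382 = (-127/(-138 + 0) - 7253) - 25382 = (-127/(-138) - 7253) - 25382 = (-127*(-1/138) - 7253) - 25382 = (127/138 - 7253) - 25382 = -1000787/138 - 25382 = -4503503/138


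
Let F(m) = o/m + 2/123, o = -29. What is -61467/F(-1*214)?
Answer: -1617934374/3995 ≈ -4.0499e+5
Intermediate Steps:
F(m) = 2/123 - 29/m (F(m) = -29/m + 2/123 = 2/123 - 29/m)
-61467/F(-1*214) = -61467/(2/123 - 29/((-1*214))) = -61467/(2/123 - 29/(-214)) = -61467/(2/123 - 29*(-1/214)) = -61467/(2/123 + 29/214) = -61467/3995/26322 = -61467*26322/3995 = -1617934374/3995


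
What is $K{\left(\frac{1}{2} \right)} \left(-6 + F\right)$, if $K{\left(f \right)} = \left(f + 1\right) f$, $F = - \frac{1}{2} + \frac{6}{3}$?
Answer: $- \frac{27}{8} \approx -3.375$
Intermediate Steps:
$F = \frac{3}{2}$ ($F = \left(-1\right) \frac{1}{2} + 6 \cdot \frac{1}{3} = - \frac{1}{2} + 2 = \frac{3}{2} \approx 1.5$)
$K{\left(f \right)} = f \left(1 + f\right)$ ($K{\left(f \right)} = \left(1 + f\right) f = f \left(1 + f\right)$)
$K{\left(\frac{1}{2} \right)} \left(-6 + F\right) = \frac{1 + \frac{1}{2}}{2} \left(-6 + \frac{3}{2}\right) = \frac{1 + \frac{1}{2}}{2} \left(- \frac{9}{2}\right) = \frac{1}{2} \cdot \frac{3}{2} \left(- \frac{9}{2}\right) = \frac{3}{4} \left(- \frac{9}{2}\right) = - \frac{27}{8}$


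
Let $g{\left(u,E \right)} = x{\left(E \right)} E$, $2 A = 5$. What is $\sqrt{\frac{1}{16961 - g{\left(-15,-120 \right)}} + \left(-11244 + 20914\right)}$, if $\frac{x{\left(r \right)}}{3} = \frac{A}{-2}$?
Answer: $\frac{\sqrt{2636168896581}}{16511} \approx 98.336$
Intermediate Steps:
$A = \frac{5}{2}$ ($A = \frac{1}{2} \cdot 5 = \frac{5}{2} \approx 2.5$)
$x{\left(r \right)} = - \frac{15}{4}$ ($x{\left(r \right)} = 3 \frac{5}{2 \left(-2\right)} = 3 \cdot \frac{5}{2} \left(- \frac{1}{2}\right) = 3 \left(- \frac{5}{4}\right) = - \frac{15}{4}$)
$g{\left(u,E \right)} = - \frac{15 E}{4}$
$\sqrt{\frac{1}{16961 - g{\left(-15,-120 \right)}} + \left(-11244 + 20914\right)} = \sqrt{\frac{1}{16961 - \left(- \frac{15}{4}\right) \left(-120\right)} + \left(-11244 + 20914\right)} = \sqrt{\frac{1}{16961 - 450} + 9670} = \sqrt{\frac{1}{16511} + 9670} = \sqrt{\frac{159661371}{16511}} = \frac{\sqrt{2636168896581}}{16511}$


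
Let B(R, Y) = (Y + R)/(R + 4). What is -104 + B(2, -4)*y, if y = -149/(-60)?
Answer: -18869/180 ≈ -104.83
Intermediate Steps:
B(R, Y) = (R + Y)/(4 + R)
y = 149/60 (y = -149*(-1/60) = 149/60 ≈ 2.4833)
-104 + B(2, -4)*y = -104 + ((2 - 4)/(4 + 2))*(149/60) = -104 + (-2/6)*(149/60) = -104 + ((1/6)*(-2))*(149/60) = -104 - 1/3*149/60 = -104 - 149/180 = -18869/180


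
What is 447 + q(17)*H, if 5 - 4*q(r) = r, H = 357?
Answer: -624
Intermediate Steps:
q(r) = 5/4 - r/4
447 + q(17)*H = 447 + (5/4 - ¼*17)*357 = 447 + (5/4 - 17/4)*357 = 447 - 3*357 = 447 - 1071 = -624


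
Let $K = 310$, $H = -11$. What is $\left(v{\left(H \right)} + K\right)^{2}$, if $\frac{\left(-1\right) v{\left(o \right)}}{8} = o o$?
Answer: $432964$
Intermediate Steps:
$v{\left(o \right)} = - 8 o^{2}$ ($v{\left(o \right)} = - 8 o o = - 8 o^{2}$)
$\left(v{\left(H \right)} + K\right)^{2} = \left(- 8 \left(-11\right)^{2} + 310\right)^{2} = \left(\left(-8\right) 121 + 310\right)^{2} = \left(-968 + 310\right)^{2} = \left(-658\right)^{2} = 432964$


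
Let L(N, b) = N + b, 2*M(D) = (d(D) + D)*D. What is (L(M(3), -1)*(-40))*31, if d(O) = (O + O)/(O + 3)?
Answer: -6200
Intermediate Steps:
d(O) = 2*O/(3 + O) (d(O) = (2*O)/(3 + O) = 2*O/(3 + O))
M(D) = D*(D + 2*D/(3 + D))/2 (M(D) = ((2*D/(3 + D) + D)*D)/2 = ((D + 2*D/(3 + D))*D)/2 = (D*(D + 2*D/(3 + D)))/2 = D*(D + 2*D/(3 + D))/2)
(L(M(3), -1)*(-40))*31 = (((½)*3²*(5 + 3)/(3 + 3) - 1)*(-40))*31 = (((½)*9*8/6 - 1)*(-40))*31 = (((½)*9*(⅙)*8 - 1)*(-40))*31 = ((6 - 1)*(-40))*31 = (5*(-40))*31 = -200*31 = -6200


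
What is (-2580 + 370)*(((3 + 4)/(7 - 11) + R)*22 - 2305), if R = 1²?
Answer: 5130515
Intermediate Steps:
R = 1
(-2580 + 370)*(((3 + 4)/(7 - 11) + R)*22 - 2305) = (-2580 + 370)*(((3 + 4)/(7 - 11) + 1)*22 - 2305) = -2210*((7/(-4) + 1)*22 - 2305) = -2210*((7*(-¼) + 1)*22 - 2305) = -2210*((-7/4 + 1)*22 - 2305) = -2210*(-¾*22 - 2305) = -2210*(-33/2 - 2305) = -2210*(-4643/2) = 5130515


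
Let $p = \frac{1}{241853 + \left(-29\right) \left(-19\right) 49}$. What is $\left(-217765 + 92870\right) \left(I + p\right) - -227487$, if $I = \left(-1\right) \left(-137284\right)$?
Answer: $- \frac{4609698132603331}{268852} \approx -1.7146 \cdot 10^{10}$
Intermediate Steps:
$I = 137284$
$p = \frac{1}{268852}$ ($p = \frac{1}{241853 + 551 \cdot 49} = \frac{1}{241853 + 26999} = \frac{1}{268852} \approx 3.7195 \cdot 10^{-6}$)
$\left(-217765 + 92870\right) \left(I + p\right) - -227487 = \left(-217765 + 92870\right) \left(137284 + \frac{1}{268852}\right) - -227487 = \left(-124895\right) \frac{36909077969}{268852} + 227487 = - \frac{4609759292938255}{268852} + 227487 = - \frac{4609698132603331}{268852}$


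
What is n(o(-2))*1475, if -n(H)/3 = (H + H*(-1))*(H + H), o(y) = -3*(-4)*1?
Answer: 0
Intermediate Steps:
o(y) = 12 (o(y) = 12*1 = 12)
n(H) = 0 (n(H) = -3*(H + H*(-1))*(H + H) = -3*(H - H)*2*H = -0*2*H = -3*0 = 0)
n(o(-2))*1475 = 0*1475 = 0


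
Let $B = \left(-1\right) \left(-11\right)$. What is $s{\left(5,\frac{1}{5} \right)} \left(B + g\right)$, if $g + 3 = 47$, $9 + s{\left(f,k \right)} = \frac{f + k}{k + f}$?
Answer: $-440$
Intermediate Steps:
$s{\left(f,k \right)} = -8$ ($s{\left(f,k \right)} = -9 + \frac{f + k}{k + f} = -9 + \frac{f + k}{f + k} = -9 + 1 = -8$)
$g = 44$ ($g = -3 + 47 = 44$)
$B = 11$
$s{\left(5,\frac{1}{5} \right)} \left(B + g\right) = - 8 \left(11 + 44\right) = \left(-8\right) 55 = -440$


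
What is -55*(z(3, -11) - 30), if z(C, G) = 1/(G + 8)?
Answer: 5005/3 ≈ 1668.3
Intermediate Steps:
z(C, G) = 1/(8 + G)
-55*(z(3, -11) - 30) = -55*(1/(8 - 11) - 30) = -55*(1/(-3) - 30) = -55*(-⅓ - 30) = -55*(-91/3) = 5005/3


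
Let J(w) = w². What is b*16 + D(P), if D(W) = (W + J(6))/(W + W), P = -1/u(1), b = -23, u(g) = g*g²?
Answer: -771/2 ≈ -385.50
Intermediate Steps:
u(g) = g³
P = -1 (P = -1/(1³) = -1/1 = -1*1 = -1)
D(W) = (36 + W)/(2*W) (D(W) = (W + 6²)/(W + W) = (W + 36)/((2*W)) = (36 + W)*(1/(2*W)) = (36 + W)/(2*W))
b*16 + D(P) = -23*16 + (½)*(36 - 1)/(-1) = -368 + (½)*(-1)*35 = -368 - 35/2 = -771/2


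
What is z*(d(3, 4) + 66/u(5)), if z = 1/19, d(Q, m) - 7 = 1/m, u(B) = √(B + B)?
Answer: 29/76 + 33*√10/95 ≈ 1.4801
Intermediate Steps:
u(B) = √2*√B (u(B) = √(2*B) = √2*√B)
d(Q, m) = 7 + 1/m
z = 1/19 ≈ 0.052632
z*(d(3, 4) + 66/u(5)) = ((7 + 1/4) + 66/((√2*√5)))/19 = ((7 + ¼) + 66/(√10))/19 = (29/4 + 66*(√10/10))/19 = (29/4 + 33*√10/5)/19 = 29/76 + 33*√10/95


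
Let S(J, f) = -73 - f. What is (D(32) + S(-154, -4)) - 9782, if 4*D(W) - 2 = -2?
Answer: -9851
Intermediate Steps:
D(W) = 0 (D(W) = ½ + (¼)*(-2) = ½ - ½ = 0)
(D(32) + S(-154, -4)) - 9782 = (0 + (-73 - 1*(-4))) - 9782 = (0 + (-73 + 4)) - 9782 = (0 - 69) - 9782 = -69 - 9782 = -9851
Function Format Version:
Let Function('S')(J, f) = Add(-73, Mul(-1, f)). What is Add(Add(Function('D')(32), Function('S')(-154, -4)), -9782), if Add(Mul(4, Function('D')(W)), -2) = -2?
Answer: -9851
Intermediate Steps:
Function('D')(W) = 0 (Function('D')(W) = Add(Rational(1, 2), Mul(Rational(1, 4), -2)) = Add(Rational(1, 2), Rational(-1, 2)) = 0)
Add(Add(Function('D')(32), Function('S')(-154, -4)), -9782) = Add(Add(0, Add(-73, Mul(-1, -4))), -9782) = Add(Add(0, Add(-73, 4)), -9782) = Add(Add(0, -69), -9782) = Add(-69, -9782) = -9851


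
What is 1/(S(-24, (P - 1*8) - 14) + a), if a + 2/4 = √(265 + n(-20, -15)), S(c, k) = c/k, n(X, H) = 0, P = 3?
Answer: -1102/381819 + 1444*√265/381819 ≈ 0.058679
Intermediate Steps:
a = -½ + √265 (a = -½ + √(265 + 0) = -½ + √265 ≈ 15.779)
1/(S(-24, (P - 1*8) - 14) + a) = 1/(-24/((3 - 1*8) - 14) + (-½ + √265)) = 1/(-24/((3 - 8) - 14) + (-½ + √265)) = 1/(-24/(-5 - 14) + (-½ + √265)) = 1/(-24/(-19) + (-½ + √265)) = 1/(-24*(-1/19) + (-½ + √265)) = 1/(24/19 + (-½ + √265)) = 1/(29/38 + √265)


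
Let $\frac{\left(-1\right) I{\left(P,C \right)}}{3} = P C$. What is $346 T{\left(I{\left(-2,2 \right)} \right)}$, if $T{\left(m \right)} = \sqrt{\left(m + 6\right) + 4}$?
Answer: $346 \sqrt{22} \approx 1622.9$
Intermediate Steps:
$I{\left(P,C \right)} = - 3 C P$ ($I{\left(P,C \right)} = - 3 P C = - 3 C P$)
$T{\left(m \right)} = \sqrt{10 + m}$ ($T{\left(m \right)} = \sqrt{\left(6 + m\right) + 4} = \sqrt{10 + m}$)
$346 T{\left(I{\left(-2,2 \right)} \right)} = 346 \sqrt{10 - 6 \left(-2\right)} = 346 \sqrt{10 + 12} = 346 \sqrt{22}$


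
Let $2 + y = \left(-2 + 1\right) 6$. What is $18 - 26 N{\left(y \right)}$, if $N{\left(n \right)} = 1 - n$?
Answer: $-216$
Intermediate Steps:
$y = -8$ ($y = -2 + \left(-2 + 1\right) 6 = -2 - 6 = -8$)
$18 - 26 N{\left(y \right)} = 18 - 26 \left(1 - -8\right) = 18 - 26 \left(1 + 8\right) = 18 - 234 = -216$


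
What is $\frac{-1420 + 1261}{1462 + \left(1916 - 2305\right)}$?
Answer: $- \frac{159}{1073} \approx -0.14818$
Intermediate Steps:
$\frac{-1420 + 1261}{1462 + \left(1916 - 2305\right)} = - \frac{159}{1462 - 389} = - \frac{159}{1073}$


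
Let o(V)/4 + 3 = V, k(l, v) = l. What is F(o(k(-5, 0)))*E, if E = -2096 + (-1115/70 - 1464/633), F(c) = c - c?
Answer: 0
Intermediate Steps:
o(V) = -12 + 4*V
F(c) = 0
E = -6245469/2954 (E = -2096 + (-1115*1/70 - 1464*1/633) = -2096 + (-223/14 - 488/211) = -2096 - 53885/2954 = -6245469/2954 ≈ -2114.2)
F(o(k(-5, 0)))*E = 0*(-6245469/2954) = 0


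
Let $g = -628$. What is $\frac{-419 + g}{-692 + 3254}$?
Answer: $- \frac{349}{854} \approx -0.40867$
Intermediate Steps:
$\frac{-419 + g}{-692 + 3254} = \frac{-419 - 628}{-692 + 3254} = - \frac{1047}{2562} = \left(-1047\right) \frac{1}{2562} = - \frac{349}{854}$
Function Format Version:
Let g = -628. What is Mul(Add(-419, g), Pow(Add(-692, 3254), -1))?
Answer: Rational(-349, 854) ≈ -0.40867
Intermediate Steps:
Mul(Add(-419, g), Pow(Add(-692, 3254), -1)) = Mul(Add(-419, -628), Pow(Add(-692, 3254), -1)) = Mul(-1047, Pow(2562, -1)) = Mul(-1047, Rational(1, 2562)) = Rational(-349, 854)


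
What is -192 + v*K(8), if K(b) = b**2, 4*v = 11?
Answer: -16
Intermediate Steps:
v = 11/4 (v = (1/4)*11 = 11/4 ≈ 2.7500)
-192 + v*K(8) = -192 + (11/4)*8**2 = -192 + (11/4)*64 = -192 + 176 = -16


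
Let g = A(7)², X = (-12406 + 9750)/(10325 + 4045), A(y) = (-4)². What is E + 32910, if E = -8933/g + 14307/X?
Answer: -946202479/21248 ≈ -44531.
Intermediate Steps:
A(y) = 16
X = -1328/7185 (X = -2656/14370 = -2656*1/14370 = -1328/7185 ≈ -0.18483)
g = 256 (g = 16² = 256)
E = -1645474159/21248 (E = -8933/256 + 14307/(-1328/7185) = -8933*1/256 + 14307*(-7185/1328) = -8933/256 - 102795795/1328 = -1645474159/21248 ≈ -77441.)
E + 32910 = -1645474159/21248 + 32910 = -946202479/21248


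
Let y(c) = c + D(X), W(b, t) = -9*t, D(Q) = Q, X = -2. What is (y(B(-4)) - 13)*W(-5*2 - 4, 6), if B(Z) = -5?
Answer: 1080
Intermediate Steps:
y(c) = -2 + c (y(c) = c - 2 = -2 + c)
(y(B(-4)) - 13)*W(-5*2 - 4, 6) = ((-2 - 5) - 13)*(-9*6) = (-7 - 13)*(-54) = -20*(-54) = 1080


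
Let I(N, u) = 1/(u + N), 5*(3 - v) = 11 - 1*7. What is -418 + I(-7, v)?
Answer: -10037/24 ≈ -418.21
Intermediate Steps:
v = 11/5 (v = 3 - (11 - 1*7)/5 = 3 - (11 - 7)/5 = 3 - ⅕*4 = 3 - ⅘ = 11/5 ≈ 2.2000)
I(N, u) = 1/(N + u)
-418 + I(-7, v) = -418 + 1/(-7 + 11/5) = -418 + 1/(-24/5) = -418 - 5/24 = -10037/24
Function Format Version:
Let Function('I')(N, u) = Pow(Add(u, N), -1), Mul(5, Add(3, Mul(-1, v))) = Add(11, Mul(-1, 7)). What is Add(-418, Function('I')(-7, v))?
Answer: Rational(-10037, 24) ≈ -418.21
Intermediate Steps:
v = Rational(11, 5) (v = Add(3, Mul(Rational(-1, 5), Add(11, Mul(-1, 7)))) = Add(3, Mul(Rational(-1, 5), Add(11, -7))) = Add(3, Mul(Rational(-1, 5), 4)) = Add(3, Rational(-4, 5)) = Rational(11, 5) ≈ 2.2000)
Function('I')(N, u) = Pow(Add(N, u), -1)
Add(-418, Function('I')(-7, v)) = Add(-418, Pow(Add(-7, Rational(11, 5)), -1)) = Add(-418, Pow(Rational(-24, 5), -1)) = Add(-418, Rational(-5, 24)) = Rational(-10037, 24)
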